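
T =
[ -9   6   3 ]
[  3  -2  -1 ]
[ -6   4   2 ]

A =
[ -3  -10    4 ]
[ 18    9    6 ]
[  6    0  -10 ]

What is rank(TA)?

First compute TA:
[[153, 144, -30],
 [-51, -48,  10],
 [102,  96, -20]]
Now row reduce the product.
R2 ← R2 + (1/3)·R1: [0, 0, 0]
R3 ← R3 − (2/3)·R1: [0, 0, 0]
1 nonzero row, so rank(TA) = 1.

1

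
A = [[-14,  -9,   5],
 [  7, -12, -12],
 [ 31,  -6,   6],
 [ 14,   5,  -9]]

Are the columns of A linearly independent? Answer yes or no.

yes

Row reduce A to echelon form.
R2 ← R2 + (1/2)·R1: [0, -33/2, -19/2]
R3 ← R3 + (31/14)·R1: [0, -363/14, 239/14]
R4 ← R4 + R1: [0, -4, -4]
R3 ← R3 − (11/7)·R2: [0, 0, 32]
R4 ← R4 − (8/33)·R2: [0, 0, -56/33]
R4 ← R4 + (7/132)·R3: [0, 0, 0]
3 pivots among 3 columns.
Every column is a pivot column, so the columns are linearly independent.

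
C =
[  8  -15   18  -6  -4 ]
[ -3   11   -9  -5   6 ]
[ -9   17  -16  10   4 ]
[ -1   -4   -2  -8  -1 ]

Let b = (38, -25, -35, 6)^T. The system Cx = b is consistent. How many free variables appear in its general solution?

1

Row reduce the augmented matrix [C | b].
R2 ← R2 + (3/8)·R1: [0, 43/8, -9/4, -29/4, 9/2, -43/4]
R3 ← R3 + (9/8)·R1: [0, 1/8, 17/4, 13/4, -1/2, 31/4]
R4 ← R4 + (1/8)·R1: [0, -47/8, 1/4, -35/4, -3/2, 43/4]
R3 ← R3 − (1/43)·R2: [0, 0, 185/43, 147/43, -26/43, 8]
R4 ← R4 + (47/43)·R2: [0, 0, -95/43, -717/43, 147/43, -1]
R4 ← R4 + (19/37)·R3: [0, 0, 0, -552/37, 115/37, 115/37]
The echelon form has 4 nonzero rows, and every pivot lies in the first 5 columns, so rank(C) = rank([C|b]) = 4.
The system is consistent.
Free variables = (unknowns) − (rank) = 5 − 4 = 1.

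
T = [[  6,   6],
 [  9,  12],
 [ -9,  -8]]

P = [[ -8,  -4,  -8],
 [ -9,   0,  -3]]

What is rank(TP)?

2

First compute TP:
[[-102, -24, -66],
 [-180, -36, -108],
 [144,  36,  96]]
Now row reduce the product.
R2 ← R2 − (30/17)·R1: [0, 108/17, 144/17]
R3 ← R3 + (24/17)·R1: [0, 36/17, 48/17]
R3 ← R3 − (1/3)·R2: [0, 0, 0]
2 nonzero rows, so rank(TP) = 2.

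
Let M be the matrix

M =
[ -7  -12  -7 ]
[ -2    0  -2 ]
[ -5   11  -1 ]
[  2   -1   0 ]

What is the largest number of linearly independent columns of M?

Row reduce to echelon form.
R2 ← R2 − (2/7)·R1: [0, 24/7, 0]
R3 ← R3 − (5/7)·R1: [0, 137/7, 4]
R4 ← R4 + (2/7)·R1: [0, -31/7, -2]
R3 ← R3 − (137/24)·R2: [0, 0, 4]
R4 ← R4 + (31/24)·R2: [0, 0, -2]
R4 ← R4 + (1/2)·R3: [0, 0, 0]
Echelon form has 3 nonzero rows, so rank(M) = 3.
The rank gives the maximum number of linearly independent columns: 3.

3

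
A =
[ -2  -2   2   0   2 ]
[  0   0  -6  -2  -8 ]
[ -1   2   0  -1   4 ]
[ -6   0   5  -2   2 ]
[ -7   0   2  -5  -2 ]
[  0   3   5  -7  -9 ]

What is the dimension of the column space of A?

5

Row reduce to echelon form.
R3 ← R3 − (1/2)·R1: [0, 3, -1, -1, 3]
R4 ← R4 − (3)·R1: [0, 6, -1, -2, -4]
R5 ← R5 − (7/2)·R1: [0, 7, -5, -5, -9]
Swap R2 ↔ R3
R4 ← R4 − (2)·R2: [0, 0, 1, 0, -10]
R5 ← R5 − (7/3)·R2: [0, 0, -8/3, -8/3, -16]
R6 ← R6 − R2: [0, 0, 6, -6, -12]
R4 ← R4 + (1/6)·R3: [0, 0, 0, -1/3, -34/3]
R5 ← R5 − (4/9)·R3: [0, 0, 0, -16/9, -112/9]
R6 ← R6 + R3: [0, 0, 0, -8, -20]
R5 ← R5 − (16/3)·R4: [0, 0, 0, 0, 48]
R6 ← R6 − (24)·R4: [0, 0, 0, 0, 252]
R6 ← R6 − (21/4)·R5: [0, 0, 0, 0, 0]
Echelon form has 5 nonzero rows, so rank(A) = 5.
The column space has dimension equal to the rank: 5.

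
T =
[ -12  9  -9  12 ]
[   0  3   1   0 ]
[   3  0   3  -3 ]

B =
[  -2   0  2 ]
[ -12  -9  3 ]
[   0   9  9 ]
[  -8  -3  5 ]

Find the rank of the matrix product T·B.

2

First compute TB:
[[-180, -198, -18],
 [-36, -18,  18],
 [ 18,  36,  18]]
Now row reduce the product.
R2 ← R2 − (1/5)·R1: [0, 108/5, 108/5]
R3 ← R3 + (1/10)·R1: [0, 81/5, 81/5]
R3 ← R3 − (3/4)·R2: [0, 0, 0]
2 nonzero rows, so rank(TB) = 2.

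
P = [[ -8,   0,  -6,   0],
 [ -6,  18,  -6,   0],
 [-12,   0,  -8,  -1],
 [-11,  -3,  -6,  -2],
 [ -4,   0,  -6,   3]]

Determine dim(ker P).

1

Row reduce to echelon form.
R2 ← R2 − (3/4)·R1: [0, 18, -3/2, 0]
R3 ← R3 − (3/2)·R1: [0, 0, 1, -1]
R4 ← R4 − (11/8)·R1: [0, -3, 9/4, -2]
R5 ← R5 − (1/2)·R1: [0, 0, -3, 3]
R4 ← R4 + (1/6)·R2: [0, 0, 2, -2]
R4 ← R4 − (2)·R3: [0, 0, 0, 0]
R5 ← R5 + (3)·R3: [0, 0, 0, 0]
3 nonzero rows, so rank(P) = 3.
P has 4 columns; by rank–nullity, nullity = 4 − 3 = 1.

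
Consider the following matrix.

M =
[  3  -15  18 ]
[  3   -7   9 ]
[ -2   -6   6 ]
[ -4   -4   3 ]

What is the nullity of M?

1

Row reduce to echelon form.
R2 ← R2 − R1: [0, 8, -9]
R3 ← R3 + (2/3)·R1: [0, -16, 18]
R4 ← R4 + (4/3)·R1: [0, -24, 27]
R3 ← R3 + (2)·R2: [0, 0, 0]
R4 ← R4 + (3)·R2: [0, 0, 0]
2 nonzero rows, so rank(M) = 2.
M has 3 columns; by rank–nullity, nullity = 3 − 2 = 1.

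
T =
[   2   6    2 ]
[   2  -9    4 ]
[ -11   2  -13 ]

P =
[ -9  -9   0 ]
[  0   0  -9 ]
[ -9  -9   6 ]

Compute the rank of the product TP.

First compute TP:
[[-36, -36, -42],
 [-54, -54, 105],
 [216, 216, -96]]
Now row reduce the product.
R2 ← R2 − (3/2)·R1: [0, 0, 168]
R3 ← R3 + (6)·R1: [0, 0, -348]
R3 ← R3 + (29/14)·R2: [0, 0, 0]
2 nonzero rows, so rank(TP) = 2.

2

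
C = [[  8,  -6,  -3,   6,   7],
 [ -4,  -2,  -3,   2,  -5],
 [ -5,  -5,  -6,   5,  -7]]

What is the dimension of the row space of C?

Row reduce to echelon form.
R2 ← R2 + (1/2)·R1: [0, -5, -9/2, 5, -3/2]
R3 ← R3 + (5/8)·R1: [0, -35/4, -63/8, 35/4, -21/8]
R3 ← R3 − (7/4)·R2: [0, 0, 0, 0, 0]
Echelon form has 2 nonzero rows, so rank(C) = 2.
The row space has dimension equal to the rank: 2.

2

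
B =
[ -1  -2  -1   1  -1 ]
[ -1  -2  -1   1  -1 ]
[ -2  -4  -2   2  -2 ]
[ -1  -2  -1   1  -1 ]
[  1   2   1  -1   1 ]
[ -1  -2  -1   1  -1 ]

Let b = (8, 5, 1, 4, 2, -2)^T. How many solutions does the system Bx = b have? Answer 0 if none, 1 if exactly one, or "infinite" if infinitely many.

Row reduce the augmented matrix [B | b].
R2 ← R2 − R1: [0, 0, 0, 0, 0, -3]
R3 ← R3 − (2)·R1: [0, 0, 0, 0, 0, -15]
R4 ← R4 − R1: [0, 0, 0, 0, 0, -4]
R5 ← R5 + R1: [0, 0, 0, 0, 0, 10]
R6 ← R6 − R1: [0, 0, 0, 0, 0, -10]
R3 ← R3 − (5)·R2: [0, 0, 0, 0, 0, 0]
R4 ← R4 − (4/3)·R2: [0, 0, 0, 0, 0, 0]
R5 ← R5 + (10/3)·R2: [0, 0, 0, 0, 0, 0]
R6 ← R6 − (10/3)·R2: [0, 0, 0, 0, 0, 0]
The echelon form has 2 nonzero rows; the last pivot sits in the augmented column, so rank(B) = 1 but rank([B|b]) = 2.
Since the ranks differ, the system is inconsistent.
It has no solutions.

0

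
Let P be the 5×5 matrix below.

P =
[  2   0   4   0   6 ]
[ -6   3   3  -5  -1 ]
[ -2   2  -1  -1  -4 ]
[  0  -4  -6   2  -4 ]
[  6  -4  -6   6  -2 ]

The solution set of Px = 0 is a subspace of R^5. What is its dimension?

Row reduce to echelon form.
R2 ← R2 + (3)·R1: [0, 3, 15, -5, 17]
R3 ← R3 + R1: [0, 2, 3, -1, 2]
R5 ← R5 − (3)·R1: [0, -4, -18, 6, -20]
R3 ← R3 − (2/3)·R2: [0, 0, -7, 7/3, -28/3]
R4 ← R4 + (4/3)·R2: [0, 0, 14, -14/3, 56/3]
R5 ← R5 + (4/3)·R2: [0, 0, 2, -2/3, 8/3]
R4 ← R4 + (2)·R3: [0, 0, 0, 0, 0]
R5 ← R5 + (2/7)·R3: [0, 0, 0, 0, 0]
3 nonzero rows, so rank(P) = 3.
P has 5 columns; by rank–nullity, nullity = 5 − 3 = 2.

2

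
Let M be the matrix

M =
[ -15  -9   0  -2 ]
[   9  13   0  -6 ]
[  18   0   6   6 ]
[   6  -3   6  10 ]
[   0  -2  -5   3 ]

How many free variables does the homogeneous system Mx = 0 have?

0

Row reduce to echelon form.
R2 ← R2 + (3/5)·R1: [0, 38/5, 0, -36/5]
R3 ← R3 + (6/5)·R1: [0, -54/5, 6, 18/5]
R4 ← R4 + (2/5)·R1: [0, -33/5, 6, 46/5]
R3 ← R3 + (27/19)·R2: [0, 0, 6, -126/19]
R4 ← R4 + (33/38)·R2: [0, 0, 6, 56/19]
R5 ← R5 + (5/19)·R2: [0, 0, -5, 21/19]
R4 ← R4 − R3: [0, 0, 0, 182/19]
R5 ← R5 + (5/6)·R3: [0, 0, 0, -84/19]
R5 ← R5 + (6/13)·R4: [0, 0, 0, 0]
4 nonzero rows, so rank(M) = 4.
M has 4 columns; by rank–nullity, nullity = 4 − 4 = 0.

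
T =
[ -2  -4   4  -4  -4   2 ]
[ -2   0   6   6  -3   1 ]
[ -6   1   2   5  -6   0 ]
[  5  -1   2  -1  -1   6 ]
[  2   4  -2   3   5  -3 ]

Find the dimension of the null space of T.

1

Row reduce to echelon form.
R2 ← R2 − R1: [0, 4, 2, 10, 1, -1]
R3 ← R3 − (3)·R1: [0, 13, -10, 17, 6, -6]
R4 ← R4 + (5/2)·R1: [0, -11, 12, -11, -11, 11]
R5 ← R5 + R1: [0, 0, 2, -1, 1, -1]
R3 ← R3 − (13/4)·R2: [0, 0, -33/2, -31/2, 11/4, -11/4]
R4 ← R4 + (11/4)·R2: [0, 0, 35/2, 33/2, -33/4, 33/4]
R4 ← R4 + (35/33)·R3: [0, 0, 0, 2/33, -16/3, 16/3]
R5 ← R5 + (4/33)·R3: [0, 0, 0, -95/33, 4/3, -4/3]
R5 ← R5 + (95/2)·R4: [0, 0, 0, 0, -252, 252]
5 nonzero rows, so rank(T) = 5.
T has 6 columns; by rank–nullity, nullity = 6 − 5 = 1.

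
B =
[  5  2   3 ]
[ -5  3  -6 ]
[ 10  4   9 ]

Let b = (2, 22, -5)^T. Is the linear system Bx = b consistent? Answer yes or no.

yes

Row reduce the augmented matrix [B | b].
R2 ← R2 + R1: [0, 5, -3, 24]
R3 ← R3 − (2)·R1: [0, 0, 3, -9]
The echelon form has 3 nonzero rows, and every pivot lies in the first 3 columns, so rank(B) = rank([B|b]) = 3.
The system is consistent.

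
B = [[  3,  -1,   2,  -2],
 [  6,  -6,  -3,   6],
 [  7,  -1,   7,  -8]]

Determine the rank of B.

Row reduce to echelon form.
R2 ← R2 − (2)·R1: [0, -4, -7, 10]
R3 ← R3 − (7/3)·R1: [0, 4/3, 7/3, -10/3]
R3 ← R3 + (1/3)·R2: [0, 0, 0, 0]
Echelon form has 2 nonzero rows, so rank(B) = 2.

2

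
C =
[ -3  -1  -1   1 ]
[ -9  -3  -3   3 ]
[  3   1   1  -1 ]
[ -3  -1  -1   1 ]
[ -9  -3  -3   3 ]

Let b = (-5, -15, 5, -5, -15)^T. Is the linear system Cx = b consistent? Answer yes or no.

yes

Row reduce the augmented matrix [C | b].
R2 ← R2 − (3)·R1: [0, 0, 0, 0, 0]
R3 ← R3 + R1: [0, 0, 0, 0, 0]
R4 ← R4 − R1: [0, 0, 0, 0, 0]
R5 ← R5 − (3)·R1: [0, 0, 0, 0, 0]
The echelon form has 1 nonzero rows, and every pivot lies in the first 4 columns, so rank(C) = rank([C|b]) = 1.
The system is consistent.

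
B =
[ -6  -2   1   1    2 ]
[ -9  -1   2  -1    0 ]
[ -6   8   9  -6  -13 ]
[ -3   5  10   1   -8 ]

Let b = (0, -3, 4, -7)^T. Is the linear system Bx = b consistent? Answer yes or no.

Row reduce the augmented matrix [B | b].
R2 ← R2 − (3/2)·R1: [0, 2, 1/2, -5/2, -3, -3]
R3 ← R3 − R1: [0, 10, 8, -7, -15, 4]
R4 ← R4 − (1/2)·R1: [0, 6, 19/2, 1/2, -9, -7]
R3 ← R3 − (5)·R2: [0, 0, 11/2, 11/2, 0, 19]
R4 ← R4 − (3)·R2: [0, 0, 8, 8, 0, 2]
R4 ← R4 − (16/11)·R3: [0, 0, 0, 0, 0, -282/11]
The echelon form has 4 nonzero rows; the last pivot sits in the augmented column, so rank(B) = 3 but rank([B|b]) = 4.
Since the ranks differ, the system is inconsistent.

no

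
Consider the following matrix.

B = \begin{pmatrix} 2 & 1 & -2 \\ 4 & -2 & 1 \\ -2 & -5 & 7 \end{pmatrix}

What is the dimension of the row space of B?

2

Row reduce to echelon form.
R2 ← R2 − (2)·R1: [0, -4, 5]
R3 ← R3 + R1: [0, -4, 5]
R3 ← R3 − R2: [0, 0, 0]
Echelon form has 2 nonzero rows, so rank(B) = 2.
The row space has dimension equal to the rank: 2.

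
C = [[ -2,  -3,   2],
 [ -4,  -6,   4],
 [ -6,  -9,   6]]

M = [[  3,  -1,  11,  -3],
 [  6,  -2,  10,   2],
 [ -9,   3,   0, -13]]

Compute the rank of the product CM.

First compute CM:
[[-42,  14, -52, -26],
 [-84,  28, -104, -52],
 [-126,  42, -156, -78]]
Now row reduce the product.
R2 ← R2 − (2)·R1: [0, 0, 0, 0]
R3 ← R3 − (3)·R1: [0, 0, 0, 0]
1 nonzero row, so rank(CM) = 1.

1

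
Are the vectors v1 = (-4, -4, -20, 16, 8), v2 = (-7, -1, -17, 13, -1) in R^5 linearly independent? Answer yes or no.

yes

Form the matrix with these vectors as rows and row reduce.
R2 ← R2 − (7/4)·R1: [0, 6, 18, -15, -15]
2 nonzero rows, so the 2 vectors span a space of dimension 2.
Since 2 = 2, the vectors are linearly independent.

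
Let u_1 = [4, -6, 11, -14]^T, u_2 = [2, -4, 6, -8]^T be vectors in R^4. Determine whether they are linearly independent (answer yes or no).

yes

Form the matrix with these vectors as rows and row reduce.
R2 ← R2 − (1/2)·R1: [0, -1, 1/2, -1]
2 nonzero rows, so the 2 vectors span a space of dimension 2.
Since 2 = 2, the vectors are linearly independent.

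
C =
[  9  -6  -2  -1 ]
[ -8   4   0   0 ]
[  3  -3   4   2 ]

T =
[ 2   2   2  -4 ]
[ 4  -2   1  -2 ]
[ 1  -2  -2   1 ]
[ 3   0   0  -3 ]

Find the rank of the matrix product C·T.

3

First compute CT:
[[-11,  34,  16, -23],
 [  0, -24, -12,  24],
 [  4,   4,  -5,  -8]]
Now row reduce the product.
R3 ← R3 + (4/11)·R1: [0, 180/11, 9/11, -180/11]
R3 ← R3 + (15/22)·R2: [0, 0, -81/11, 0]
3 nonzero rows, so rank(CT) = 3.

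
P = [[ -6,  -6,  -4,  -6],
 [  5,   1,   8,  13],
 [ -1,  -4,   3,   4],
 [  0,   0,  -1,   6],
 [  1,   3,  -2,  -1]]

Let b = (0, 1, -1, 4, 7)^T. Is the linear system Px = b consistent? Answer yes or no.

Row reduce the augmented matrix [P | b].
R2 ← R2 + (5/6)·R1: [0, -4, 14/3, 8, 1]
R3 ← R3 − (1/6)·R1: [0, -3, 11/3, 5, -1]
R5 ← R5 + (1/6)·R1: [0, 2, -8/3, -2, 7]
R3 ← R3 − (3/4)·R2: [0, 0, 1/6, -1, -7/4]
R5 ← R5 + (1/2)·R2: [0, 0, -1/3, 2, 15/2]
R4 ← R4 + (6)·R3: [0, 0, 0, 0, -13/2]
R5 ← R5 + (2)·R3: [0, 0, 0, 0, 4]
R5 ← R5 + (8/13)·R4: [0, 0, 0, 0, 0]
The echelon form has 4 nonzero rows; the last pivot sits in the augmented column, so rank(P) = 3 but rank([P|b]) = 4.
Since the ranks differ, the system is inconsistent.

no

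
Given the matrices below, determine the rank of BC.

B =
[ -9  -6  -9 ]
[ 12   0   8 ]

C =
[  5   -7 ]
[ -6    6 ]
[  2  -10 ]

2

First compute BC:
[[-27, 117],
 [ 76, -164]]
Now row reduce the product.
R2 ← R2 + (76/27)·R1: [0, 496/3]
2 nonzero rows, so rank(BC) = 2.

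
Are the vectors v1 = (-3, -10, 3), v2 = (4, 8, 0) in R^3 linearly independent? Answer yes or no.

Form the matrix with these vectors as rows and row reduce.
R2 ← R2 + (4/3)·R1: [0, -16/3, 4]
2 nonzero rows, so the 2 vectors span a space of dimension 2.
Since 2 = 2, the vectors are linearly independent.

yes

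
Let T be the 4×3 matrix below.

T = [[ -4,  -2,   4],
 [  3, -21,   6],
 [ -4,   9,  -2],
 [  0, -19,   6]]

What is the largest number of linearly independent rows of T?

3

Row reduce to echelon form.
R2 ← R2 + (3/4)·R1: [0, -45/2, 9]
R3 ← R3 − R1: [0, 11, -6]
R3 ← R3 + (22/45)·R2: [0, 0, -8/5]
R4 ← R4 − (38/45)·R2: [0, 0, -8/5]
R4 ← R4 − R3: [0, 0, 0]
Echelon form has 3 nonzero rows, so rank(T) = 3.
The rank gives the maximum number of linearly independent rows: 3.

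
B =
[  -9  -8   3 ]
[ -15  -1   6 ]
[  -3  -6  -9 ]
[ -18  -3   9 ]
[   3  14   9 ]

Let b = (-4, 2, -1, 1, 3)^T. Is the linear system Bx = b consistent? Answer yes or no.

Row reduce the augmented matrix [B | b].
R2 ← R2 − (5/3)·R1: [0, 37/3, 1, 26/3]
R3 ← R3 − (1/3)·R1: [0, -10/3, -10, 1/3]
R4 ← R4 − (2)·R1: [0, 13, 3, 9]
R5 ← R5 + (1/3)·R1: [0, 34/3, 10, 5/3]
R3 ← R3 + (10/37)·R2: [0, 0, -360/37, 99/37]
R4 ← R4 − (39/37)·R2: [0, 0, 72/37, -5/37]
R5 ← R5 − (34/37)·R2: [0, 0, 336/37, -233/37]
R4 ← R4 + (1/5)·R3: [0, 0, 0, 2/5]
R5 ← R5 + (14/15)·R3: [0, 0, 0, -19/5]
R5 ← R5 + (19/2)·R4: [0, 0, 0, 0]
The echelon form has 4 nonzero rows; the last pivot sits in the augmented column, so rank(B) = 3 but rank([B|b]) = 4.
Since the ranks differ, the system is inconsistent.

no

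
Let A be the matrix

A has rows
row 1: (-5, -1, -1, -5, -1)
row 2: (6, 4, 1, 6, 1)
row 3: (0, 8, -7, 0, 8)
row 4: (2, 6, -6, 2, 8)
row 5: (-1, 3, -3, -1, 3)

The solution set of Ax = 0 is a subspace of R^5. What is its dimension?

Row reduce to echelon form.
R2 ← R2 + (6/5)·R1: [0, 14/5, -1/5, 0, -1/5]
R4 ← R4 + (2/5)·R1: [0, 28/5, -32/5, 0, 38/5]
R5 ← R5 − (1/5)·R1: [0, 16/5, -14/5, 0, 16/5]
R3 ← R3 − (20/7)·R2: [0, 0, -45/7, 0, 60/7]
R4 ← R4 − (2)·R2: [0, 0, -6, 0, 8]
R5 ← R5 − (8/7)·R2: [0, 0, -18/7, 0, 24/7]
R4 ← R4 − (14/15)·R3: [0, 0, 0, 0, 0]
R5 ← R5 − (2/5)·R3: [0, 0, 0, 0, 0]
3 nonzero rows, so rank(A) = 3.
A has 5 columns; by rank–nullity, nullity = 5 − 3 = 2.

2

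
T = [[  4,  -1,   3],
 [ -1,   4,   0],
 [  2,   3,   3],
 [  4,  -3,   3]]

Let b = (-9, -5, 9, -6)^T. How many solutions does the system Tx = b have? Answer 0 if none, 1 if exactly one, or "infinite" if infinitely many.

0

Row reduce the augmented matrix [T | b].
R2 ← R2 + (1/4)·R1: [0, 15/4, 3/4, -29/4]
R3 ← R3 − (1/2)·R1: [0, 7/2, 3/2, 27/2]
R4 ← R4 − R1: [0, -2, 0, 3]
R3 ← R3 − (14/15)·R2: [0, 0, 4/5, 304/15]
R4 ← R4 + (8/15)·R2: [0, 0, 2/5, -13/15]
R4 ← R4 − (1/2)·R3: [0, 0, 0, -11]
The echelon form has 4 nonzero rows; the last pivot sits in the augmented column, so rank(T) = 3 but rank([T|b]) = 4.
Since the ranks differ, the system is inconsistent.
It has no solutions.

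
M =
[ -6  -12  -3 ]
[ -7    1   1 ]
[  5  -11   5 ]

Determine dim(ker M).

Row reduce to echelon form.
R2 ← R2 − (7/6)·R1: [0, 15, 9/2]
R3 ← R3 + (5/6)·R1: [0, -21, 5/2]
R3 ← R3 + (7/5)·R2: [0, 0, 44/5]
3 nonzero rows, so rank(M) = 3.
M has 3 columns; by rank–nullity, nullity = 3 − 3 = 0.

0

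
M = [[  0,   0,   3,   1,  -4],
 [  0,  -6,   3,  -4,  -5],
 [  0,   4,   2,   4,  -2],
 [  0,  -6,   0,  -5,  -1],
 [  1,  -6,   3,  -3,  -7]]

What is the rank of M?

Row reduce to echelon form.
Swap R1 ↔ R5
R3 ← R3 + (2/3)·R2: [0, 0, 4, 4/3, -16/3]
R4 ← R4 − R2: [0, 0, -3, -1, 4]
R4 ← R4 + (3/4)·R3: [0, 0, 0, 0, 0]
R5 ← R5 − (3/4)·R3: [0, 0, 0, 0, 0]
Echelon form has 3 nonzero rows, so rank(M) = 3.

3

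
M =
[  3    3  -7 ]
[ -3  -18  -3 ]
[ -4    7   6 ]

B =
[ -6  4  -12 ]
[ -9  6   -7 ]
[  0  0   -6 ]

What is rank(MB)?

First compute MB:
[[-45,  30, -15],
 [180, -120, 180],
 [-39,  26, -37]]
Now row reduce the product.
R2 ← R2 + (4)·R1: [0, 0, 120]
R3 ← R3 − (13/15)·R1: [0, 0, -24]
R3 ← R3 + (1/5)·R2: [0, 0, 0]
2 nonzero rows, so rank(MB) = 2.

2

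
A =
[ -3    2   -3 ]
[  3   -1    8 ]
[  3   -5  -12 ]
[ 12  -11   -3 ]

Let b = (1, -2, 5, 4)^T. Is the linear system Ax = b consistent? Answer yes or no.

no

Row reduce the augmented matrix [A | b].
R2 ← R2 + R1: [0, 1, 5, -1]
R3 ← R3 + R1: [0, -3, -15, 6]
R4 ← R4 + (4)·R1: [0, -3, -15, 8]
R3 ← R3 + (3)·R2: [0, 0, 0, 3]
R4 ← R4 + (3)·R2: [0, 0, 0, 5]
R4 ← R4 − (5/3)·R3: [0, 0, 0, 0]
The echelon form has 3 nonzero rows; the last pivot sits in the augmented column, so rank(A) = 2 but rank([A|b]) = 3.
Since the ranks differ, the system is inconsistent.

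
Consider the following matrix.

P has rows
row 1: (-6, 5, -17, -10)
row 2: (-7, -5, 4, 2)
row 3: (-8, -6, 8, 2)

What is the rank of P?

Row reduce to echelon form.
R2 ← R2 − (7/6)·R1: [0, -65/6, 143/6, 41/3]
R3 ← R3 − (4/3)·R1: [0, -38/3, 92/3, 46/3]
R3 ← R3 − (76/65)·R2: [0, 0, 14/5, -42/65]
Echelon form has 3 nonzero rows, so rank(P) = 3.

3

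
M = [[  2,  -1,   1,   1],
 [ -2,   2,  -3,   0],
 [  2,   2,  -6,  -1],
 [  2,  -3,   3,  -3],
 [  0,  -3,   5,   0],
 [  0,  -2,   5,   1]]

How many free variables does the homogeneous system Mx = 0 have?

0

Row reduce to echelon form.
R2 ← R2 + R1: [0, 1, -2, 1]
R3 ← R3 − R1: [0, 3, -7, -2]
R4 ← R4 − R1: [0, -2, 2, -4]
R3 ← R3 − (3)·R2: [0, 0, -1, -5]
R4 ← R4 + (2)·R2: [0, 0, -2, -2]
R5 ← R5 + (3)·R2: [0, 0, -1, 3]
R6 ← R6 + (2)·R2: [0, 0, 1, 3]
R4 ← R4 − (2)·R3: [0, 0, 0, 8]
R5 ← R5 − R3: [0, 0, 0, 8]
R6 ← R6 + R3: [0, 0, 0, -2]
R5 ← R5 − R4: [0, 0, 0, 0]
R6 ← R6 + (1/4)·R4: [0, 0, 0, 0]
4 nonzero rows, so rank(M) = 4.
M has 4 columns; by rank–nullity, nullity = 4 − 4 = 0.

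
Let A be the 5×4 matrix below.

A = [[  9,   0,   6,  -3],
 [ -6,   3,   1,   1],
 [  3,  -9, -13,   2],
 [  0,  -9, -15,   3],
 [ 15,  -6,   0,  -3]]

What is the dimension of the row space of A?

2

Row reduce to echelon form.
R2 ← R2 + (2/3)·R1: [0, 3, 5, -1]
R3 ← R3 − (1/3)·R1: [0, -9, -15, 3]
R5 ← R5 − (5/3)·R1: [0, -6, -10, 2]
R3 ← R3 + (3)·R2: [0, 0, 0, 0]
R4 ← R4 + (3)·R2: [0, 0, 0, 0]
R5 ← R5 + (2)·R2: [0, 0, 0, 0]
Echelon form has 2 nonzero rows, so rank(A) = 2.
The row space has dimension equal to the rank: 2.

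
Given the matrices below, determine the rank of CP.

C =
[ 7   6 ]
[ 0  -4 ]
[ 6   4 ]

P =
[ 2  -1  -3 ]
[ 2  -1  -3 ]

First compute CP:
[[ 26, -13, -39],
 [ -8,   4,  12],
 [ 20, -10, -30]]
Now row reduce the product.
R2 ← R2 + (4/13)·R1: [0, 0, 0]
R3 ← R3 − (10/13)·R1: [0, 0, 0]
1 nonzero row, so rank(CP) = 1.

1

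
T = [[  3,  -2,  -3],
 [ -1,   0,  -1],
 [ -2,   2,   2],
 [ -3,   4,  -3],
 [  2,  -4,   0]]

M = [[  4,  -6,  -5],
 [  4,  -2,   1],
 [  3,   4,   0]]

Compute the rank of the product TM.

3

First compute TM:
[[ -5, -26, -17],
 [ -7,   2,   5],
 [  6,  16,  12],
 [ -5,  -2,  19],
 [ -8,  -4, -14]]
Now row reduce the product.
R2 ← R2 − (7/5)·R1: [0, 192/5, 144/5]
R3 ← R3 + (6/5)·R1: [0, -76/5, -42/5]
R4 ← R4 − R1: [0, 24, 36]
R5 ← R5 − (8/5)·R1: [0, 188/5, 66/5]
R3 ← R3 + (19/48)·R2: [0, 0, 3]
R4 ← R4 − (5/8)·R2: [0, 0, 18]
R5 ← R5 − (47/48)·R2: [0, 0, -15]
R4 ← R4 − (6)·R3: [0, 0, 0]
R5 ← R5 + (5)·R3: [0, 0, 0]
3 nonzero rows, so rank(TM) = 3.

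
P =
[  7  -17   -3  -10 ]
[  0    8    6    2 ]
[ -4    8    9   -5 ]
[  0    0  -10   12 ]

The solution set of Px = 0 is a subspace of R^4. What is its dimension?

1

Row reduce to echelon form.
R3 ← R3 + (4/7)·R1: [0, -12/7, 51/7, -75/7]
R3 ← R3 + (3/14)·R2: [0, 0, 60/7, -72/7]
R4 ← R4 + (7/6)·R3: [0, 0, 0, 0]
3 nonzero rows, so rank(P) = 3.
P has 4 columns; by rank–nullity, nullity = 4 − 3 = 1.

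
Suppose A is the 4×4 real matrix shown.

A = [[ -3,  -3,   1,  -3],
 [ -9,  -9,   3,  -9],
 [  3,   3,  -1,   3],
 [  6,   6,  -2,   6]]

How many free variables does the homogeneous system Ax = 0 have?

3

Row reduce to echelon form.
R2 ← R2 − (3)·R1: [0, 0, 0, 0]
R3 ← R3 + R1: [0, 0, 0, 0]
R4 ← R4 + (2)·R1: [0, 0, 0, 0]
1 nonzero row, so rank(A) = 1.
A has 4 columns; by rank–nullity, nullity = 4 − 1 = 3.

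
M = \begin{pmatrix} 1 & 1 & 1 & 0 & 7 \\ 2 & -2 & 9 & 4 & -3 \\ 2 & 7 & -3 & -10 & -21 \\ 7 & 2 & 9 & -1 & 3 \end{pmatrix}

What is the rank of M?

4

Row reduce to echelon form.
R2 ← R2 − (2)·R1: [0, -4, 7, 4, -17]
R3 ← R3 − (2)·R1: [0, 5, -5, -10, -35]
R4 ← R4 − (7)·R1: [0, -5, 2, -1, -46]
R3 ← R3 + (5/4)·R2: [0, 0, 15/4, -5, -225/4]
R4 ← R4 − (5/4)·R2: [0, 0, -27/4, -6, -99/4]
R4 ← R4 + (9/5)·R3: [0, 0, 0, -15, -126]
Echelon form has 4 nonzero rows, so rank(M) = 4.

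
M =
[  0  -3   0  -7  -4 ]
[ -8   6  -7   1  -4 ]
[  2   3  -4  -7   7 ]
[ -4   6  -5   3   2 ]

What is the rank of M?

Row reduce to echelon form.
Swap R1 ↔ R2
R3 ← R3 + (1/4)·R1: [0, 9/2, -23/4, -27/4, 6]
R4 ← R4 − (1/2)·R1: [0, 3, -3/2, 5/2, 4]
R3 ← R3 + (3/2)·R2: [0, 0, -23/4, -69/4, 0]
R4 ← R4 + R2: [0, 0, -3/2, -9/2, 0]
R4 ← R4 − (6/23)·R3: [0, 0, 0, 0, 0]
Echelon form has 3 nonzero rows, so rank(M) = 3.

3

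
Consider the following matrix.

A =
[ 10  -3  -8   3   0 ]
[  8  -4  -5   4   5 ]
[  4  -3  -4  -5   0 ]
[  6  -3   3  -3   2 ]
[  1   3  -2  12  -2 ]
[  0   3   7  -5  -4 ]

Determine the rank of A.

Row reduce to echelon form.
R2 ← R2 − (4/5)·R1: [0, -8/5, 7/5, 8/5, 5]
R3 ← R3 − (2/5)·R1: [0, -9/5, -4/5, -31/5, 0]
R4 ← R4 − (3/5)·R1: [0, -6/5, 39/5, -24/5, 2]
R5 ← R5 − (1/10)·R1: [0, 33/10, -6/5, 117/10, -2]
R3 ← R3 − (9/8)·R2: [0, 0, -19/8, -8, -45/8]
R4 ← R4 − (3/4)·R2: [0, 0, 27/4, -6, -7/4]
R5 ← R5 + (33/16)·R2: [0, 0, 27/16, 15, 133/16]
R6 ← R6 + (15/8)·R2: [0, 0, 77/8, -2, 43/8]
R4 ← R4 + (54/19)·R3: [0, 0, 0, -546/19, -337/19]
R5 ← R5 + (27/38)·R3: [0, 0, 0, 177/19, 82/19]
R6 ← R6 + (77/19)·R3: [0, 0, 0, -654/19, -331/19]
R5 ← R5 + (59/182)·R4: [0, 0, 0, 0, -261/182]
R6 ← R6 − (109/91)·R4: [0, 0, 0, 0, 348/91]
R6 ← R6 + (8/3)·R5: [0, 0, 0, 0, 0]
Echelon form has 5 nonzero rows, so rank(A) = 5.

5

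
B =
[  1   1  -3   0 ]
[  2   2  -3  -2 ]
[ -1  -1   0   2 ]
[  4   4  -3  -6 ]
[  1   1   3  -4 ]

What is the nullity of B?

2

Row reduce to echelon form.
R2 ← R2 − (2)·R1: [0, 0, 3, -2]
R3 ← R3 + R1: [0, 0, -3, 2]
R4 ← R4 − (4)·R1: [0, 0, 9, -6]
R5 ← R5 − R1: [0, 0, 6, -4]
R3 ← R3 + R2: [0, 0, 0, 0]
R4 ← R4 − (3)·R2: [0, 0, 0, 0]
R5 ← R5 − (2)·R2: [0, 0, 0, 0]
2 nonzero rows, so rank(B) = 2.
B has 4 columns; by rank–nullity, nullity = 4 − 2 = 2.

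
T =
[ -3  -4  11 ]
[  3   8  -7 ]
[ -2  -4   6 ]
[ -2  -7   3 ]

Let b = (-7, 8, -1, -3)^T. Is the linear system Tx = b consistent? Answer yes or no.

Row reduce the augmented matrix [T | b].
R2 ← R2 + R1: [0, 4, 4, 1]
R3 ← R3 − (2/3)·R1: [0, -4/3, -4/3, 11/3]
R4 ← R4 − (2/3)·R1: [0, -13/3, -13/3, 5/3]
R3 ← R3 + (1/3)·R2: [0, 0, 0, 4]
R4 ← R4 + (13/12)·R2: [0, 0, 0, 11/4]
R4 ← R4 − (11/16)·R3: [0, 0, 0, 0]
The echelon form has 3 nonzero rows; the last pivot sits in the augmented column, so rank(T) = 2 but rank([T|b]) = 3.
Since the ranks differ, the system is inconsistent.

no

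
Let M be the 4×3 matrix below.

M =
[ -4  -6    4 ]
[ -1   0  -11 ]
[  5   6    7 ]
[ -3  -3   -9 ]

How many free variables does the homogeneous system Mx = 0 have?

Row reduce to echelon form.
R2 ← R2 − (1/4)·R1: [0, 3/2, -12]
R3 ← R3 + (5/4)·R1: [0, -3/2, 12]
R4 ← R4 − (3/4)·R1: [0, 3/2, -12]
R3 ← R3 + R2: [0, 0, 0]
R4 ← R4 − R2: [0, 0, 0]
2 nonzero rows, so rank(M) = 2.
M has 3 columns; by rank–nullity, nullity = 3 − 2 = 1.

1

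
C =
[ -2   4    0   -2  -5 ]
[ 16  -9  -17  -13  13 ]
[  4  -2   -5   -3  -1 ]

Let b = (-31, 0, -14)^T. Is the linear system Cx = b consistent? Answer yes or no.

Row reduce the augmented matrix [C | b].
R2 ← R2 + (8)·R1: [0, 23, -17, -29, -27, -248]
R3 ← R3 + (2)·R1: [0, 6, -5, -7, -11, -76]
R3 ← R3 − (6/23)·R2: [0, 0, -13/23, 13/23, -91/23, -260/23]
The echelon form has 3 nonzero rows, and every pivot lies in the first 5 columns, so rank(C) = rank([C|b]) = 3.
The system is consistent.

yes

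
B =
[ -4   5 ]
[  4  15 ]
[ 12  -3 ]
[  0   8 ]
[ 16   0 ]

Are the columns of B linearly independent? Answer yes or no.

Row reduce B to echelon form.
R2 ← R2 + R1: [0, 20]
R3 ← R3 + (3)·R1: [0, 12]
R5 ← R5 + (4)·R1: [0, 20]
R3 ← R3 − (3/5)·R2: [0, 0]
R4 ← R4 − (2/5)·R2: [0, 0]
R5 ← R5 − R2: [0, 0]
2 pivots among 2 columns.
Every column is a pivot column, so the columns are linearly independent.

yes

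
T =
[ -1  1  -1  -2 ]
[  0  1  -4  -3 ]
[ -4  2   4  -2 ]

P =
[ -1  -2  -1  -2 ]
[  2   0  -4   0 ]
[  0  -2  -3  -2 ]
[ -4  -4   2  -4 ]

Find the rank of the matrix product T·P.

2

First compute TP:
[[ 11,  12,  -4,  12],
 [ 14,  20,   2,  20],
 [ 16,   8, -20,   8]]
Now row reduce the product.
R2 ← R2 − (14/11)·R1: [0, 52/11, 78/11, 52/11]
R3 ← R3 − (16/11)·R1: [0, -104/11, -156/11, -104/11]
R3 ← R3 + (2)·R2: [0, 0, 0, 0]
2 nonzero rows, so rank(TP) = 2.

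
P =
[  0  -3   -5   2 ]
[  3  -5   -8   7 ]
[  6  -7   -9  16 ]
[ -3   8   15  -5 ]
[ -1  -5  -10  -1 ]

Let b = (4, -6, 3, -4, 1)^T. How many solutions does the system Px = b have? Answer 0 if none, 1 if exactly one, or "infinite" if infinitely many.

Row reduce the augmented matrix [P | b].
Swap R1 ↔ R2
R3 ← R3 − (2)·R1: [0, 3, 7, 2, 15]
R4 ← R4 + R1: [0, 3, 7, 2, -10]
R5 ← R5 + (1/3)·R1: [0, -20/3, -38/3, 4/3, -1]
R3 ← R3 + R2: [0, 0, 2, 4, 19]
R4 ← R4 + R2: [0, 0, 2, 4, -6]
R5 ← R5 − (20/9)·R2: [0, 0, -14/9, -28/9, -89/9]
R4 ← R4 − R3: [0, 0, 0, 0, -25]
R5 ← R5 + (7/9)·R3: [0, 0, 0, 0, 44/9]
R5 ← R5 + (44/225)·R4: [0, 0, 0, 0, 0]
The echelon form has 4 nonzero rows; the last pivot sits in the augmented column, so rank(P) = 3 but rank([P|b]) = 4.
Since the ranks differ, the system is inconsistent.
It has no solutions.

0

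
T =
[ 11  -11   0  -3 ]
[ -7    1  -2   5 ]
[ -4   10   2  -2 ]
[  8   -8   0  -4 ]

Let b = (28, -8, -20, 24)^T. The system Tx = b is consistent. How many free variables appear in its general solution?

Row reduce the augmented matrix [T | b].
R2 ← R2 + (7/11)·R1: [0, -6, -2, 34/11, 108/11]
R3 ← R3 + (4/11)·R1: [0, 6, 2, -34/11, -108/11]
R4 ← R4 − (8/11)·R1: [0, 0, 0, -20/11, 40/11]
R3 ← R3 + R2: [0, 0, 0, 0, 0]
Swap R3 ↔ R4
The echelon form has 3 nonzero rows, and every pivot lies in the first 4 columns, so rank(T) = rank([T|b]) = 3.
The system is consistent.
Free variables = (unknowns) − (rank) = 4 − 3 = 1.

1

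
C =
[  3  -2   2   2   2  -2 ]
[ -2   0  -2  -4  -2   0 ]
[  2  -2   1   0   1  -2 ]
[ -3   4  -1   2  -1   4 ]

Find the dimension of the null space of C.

4

Row reduce to echelon form.
R2 ← R2 + (2/3)·R1: [0, -4/3, -2/3, -8/3, -2/3, -4/3]
R3 ← R3 − (2/3)·R1: [0, -2/3, -1/3, -4/3, -1/3, -2/3]
R4 ← R4 + R1: [0, 2, 1, 4, 1, 2]
R3 ← R3 − (1/2)·R2: [0, 0, 0, 0, 0, 0]
R4 ← R4 + (3/2)·R2: [0, 0, 0, 0, 0, 0]
2 nonzero rows, so rank(C) = 2.
C has 6 columns; by rank–nullity, nullity = 6 − 2 = 4.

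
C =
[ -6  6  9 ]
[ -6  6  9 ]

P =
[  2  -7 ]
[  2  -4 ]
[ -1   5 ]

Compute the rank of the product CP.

1

First compute CP:
[[ -9,  63],
 [ -9,  63]]
Now row reduce the product.
R2 ← R2 − R1: [0, 0]
1 nonzero row, so rank(CP) = 1.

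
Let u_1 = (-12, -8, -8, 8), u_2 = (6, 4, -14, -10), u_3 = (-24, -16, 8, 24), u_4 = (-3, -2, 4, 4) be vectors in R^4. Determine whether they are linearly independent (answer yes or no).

no

Form the matrix with these vectors as rows and row reduce.
R2 ← R2 + (1/2)·R1: [0, 0, -18, -6]
R3 ← R3 − (2)·R1: [0, 0, 24, 8]
R4 ← R4 − (1/4)·R1: [0, 0, 6, 2]
R3 ← R3 + (4/3)·R2: [0, 0, 0, 0]
R4 ← R4 + (1/3)·R2: [0, 0, 0, 0]
2 nonzero rows, so the 4 vectors span a space of dimension 2.
Since 2 < 4, the vectors are linearly dependent.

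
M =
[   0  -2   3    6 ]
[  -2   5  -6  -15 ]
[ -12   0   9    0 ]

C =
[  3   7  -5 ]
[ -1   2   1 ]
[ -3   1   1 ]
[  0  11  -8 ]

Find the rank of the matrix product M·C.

First compute MC:
[[ -7,  65, -47],
 [  7, -175, 129],
 [-63, -75,  69]]
Now row reduce the product.
R2 ← R2 + R1: [0, -110, 82]
R3 ← R3 − (9)·R1: [0, -660, 492]
R3 ← R3 − (6)·R2: [0, 0, 0]
2 nonzero rows, so rank(MC) = 2.

2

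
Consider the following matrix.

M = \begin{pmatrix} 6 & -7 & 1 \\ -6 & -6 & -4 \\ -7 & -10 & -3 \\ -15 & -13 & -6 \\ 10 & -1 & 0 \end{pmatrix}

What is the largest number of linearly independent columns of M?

3

Row reduce to echelon form.
R2 ← R2 + R1: [0, -13, -3]
R3 ← R3 + (7/6)·R1: [0, -109/6, -11/6]
R4 ← R4 + (5/2)·R1: [0, -61/2, -7/2]
R5 ← R5 − (5/3)·R1: [0, 32/3, -5/3]
R3 ← R3 − (109/78)·R2: [0, 0, 92/39]
R4 ← R4 − (61/26)·R2: [0, 0, 46/13]
R5 ← R5 + (32/39)·R2: [0, 0, -161/39]
R4 ← R4 − (3/2)·R3: [0, 0, 0]
R5 ← R5 + (7/4)·R3: [0, 0, 0]
Echelon form has 3 nonzero rows, so rank(M) = 3.
The rank gives the maximum number of linearly independent columns: 3.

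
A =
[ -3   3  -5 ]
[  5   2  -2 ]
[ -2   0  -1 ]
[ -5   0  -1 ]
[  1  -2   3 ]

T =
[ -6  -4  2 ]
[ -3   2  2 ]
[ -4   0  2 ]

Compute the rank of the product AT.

2

First compute AT:
[[ 29,  18, -10],
 [-28, -16,  10],
 [ 16,   8,  -6],
 [ 34,  20, -12],
 [-12,  -8,   4]]
Now row reduce the product.
R2 ← R2 + (28/29)·R1: [0, 40/29, 10/29]
R3 ← R3 − (16/29)·R1: [0, -56/29, -14/29]
R4 ← R4 − (34/29)·R1: [0, -32/29, -8/29]
R5 ← R5 + (12/29)·R1: [0, -16/29, -4/29]
R3 ← R3 + (7/5)·R2: [0, 0, 0]
R4 ← R4 + (4/5)·R2: [0, 0, 0]
R5 ← R5 + (2/5)·R2: [0, 0, 0]
2 nonzero rows, so rank(AT) = 2.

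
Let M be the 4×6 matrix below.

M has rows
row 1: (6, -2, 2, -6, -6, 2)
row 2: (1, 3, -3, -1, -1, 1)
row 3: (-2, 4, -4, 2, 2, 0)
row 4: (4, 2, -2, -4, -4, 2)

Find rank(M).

Row reduce to echelon form.
R2 ← R2 − (1/6)·R1: [0, 10/3, -10/3, 0, 0, 2/3]
R3 ← R3 + (1/3)·R1: [0, 10/3, -10/3, 0, 0, 2/3]
R4 ← R4 − (2/3)·R1: [0, 10/3, -10/3, 0, 0, 2/3]
R3 ← R3 − R2: [0, 0, 0, 0, 0, 0]
R4 ← R4 − R2: [0, 0, 0, 0, 0, 0]
Echelon form has 2 nonzero rows, so rank(M) = 2.

2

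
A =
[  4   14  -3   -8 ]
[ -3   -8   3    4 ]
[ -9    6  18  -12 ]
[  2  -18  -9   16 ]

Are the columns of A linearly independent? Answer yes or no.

no

Row reduce A to echelon form.
R2 ← R2 + (3/4)·R1: [0, 5/2, 3/4, -2]
R3 ← R3 + (9/4)·R1: [0, 75/2, 45/4, -30]
R4 ← R4 − (1/2)·R1: [0, -25, -15/2, 20]
R3 ← R3 − (15)·R2: [0, 0, 0, 0]
R4 ← R4 + (10)·R2: [0, 0, 0, 0]
2 pivots among 4 columns.
Only 2 < 4 pivot columns, so the columns are linearly dependent.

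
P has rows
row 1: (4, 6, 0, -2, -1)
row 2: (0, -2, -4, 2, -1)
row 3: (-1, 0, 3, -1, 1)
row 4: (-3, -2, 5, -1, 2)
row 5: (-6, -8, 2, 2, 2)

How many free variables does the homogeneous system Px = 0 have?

Row reduce to echelon form.
R3 ← R3 + (1/4)·R1: [0, 3/2, 3, -3/2, 3/4]
R4 ← R4 + (3/4)·R1: [0, 5/2, 5, -5/2, 5/4]
R5 ← R5 + (3/2)·R1: [0, 1, 2, -1, 1/2]
R3 ← R3 + (3/4)·R2: [0, 0, 0, 0, 0]
R4 ← R4 + (5/4)·R2: [0, 0, 0, 0, 0]
R5 ← R5 + (1/2)·R2: [0, 0, 0, 0, 0]
2 nonzero rows, so rank(P) = 2.
P has 5 columns; by rank–nullity, nullity = 5 − 2 = 3.

3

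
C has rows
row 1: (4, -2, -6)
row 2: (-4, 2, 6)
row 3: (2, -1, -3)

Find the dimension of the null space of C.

Row reduce to echelon form.
R2 ← R2 + R1: [0, 0, 0]
R3 ← R3 − (1/2)·R1: [0, 0, 0]
1 nonzero row, so rank(C) = 1.
C has 3 columns; by rank–nullity, nullity = 3 − 1 = 2.

2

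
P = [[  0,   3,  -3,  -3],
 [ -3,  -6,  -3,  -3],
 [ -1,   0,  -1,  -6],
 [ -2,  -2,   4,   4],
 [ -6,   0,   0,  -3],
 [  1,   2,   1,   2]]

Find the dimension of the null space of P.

0

Row reduce to echelon form.
Swap R1 ↔ R2
R3 ← R3 − (1/3)·R1: [0, 2, 0, -5]
R4 ← R4 − (2/3)·R1: [0, 2, 6, 6]
R5 ← R5 − (2)·R1: [0, 12, 6, 3]
R6 ← R6 + (1/3)·R1: [0, 0, 0, 1]
R3 ← R3 − (2/3)·R2: [0, 0, 2, -3]
R4 ← R4 − (2/3)·R2: [0, 0, 8, 8]
R5 ← R5 − (4)·R2: [0, 0, 18, 15]
R4 ← R4 − (4)·R3: [0, 0, 0, 20]
R5 ← R5 − (9)·R3: [0, 0, 0, 42]
R5 ← R5 − (21/10)·R4: [0, 0, 0, 0]
R6 ← R6 − (1/20)·R4: [0, 0, 0, 0]
4 nonzero rows, so rank(P) = 4.
P has 4 columns; by rank–nullity, nullity = 4 − 4 = 0.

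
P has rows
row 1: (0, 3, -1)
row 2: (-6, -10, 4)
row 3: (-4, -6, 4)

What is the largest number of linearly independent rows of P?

3

Row reduce to echelon form.
Swap R1 ↔ R2
R3 ← R3 − (2/3)·R1: [0, 2/3, 4/3]
R3 ← R3 − (2/9)·R2: [0, 0, 14/9]
Echelon form has 3 nonzero rows, so rank(P) = 3.
The rank gives the maximum number of linearly independent rows: 3.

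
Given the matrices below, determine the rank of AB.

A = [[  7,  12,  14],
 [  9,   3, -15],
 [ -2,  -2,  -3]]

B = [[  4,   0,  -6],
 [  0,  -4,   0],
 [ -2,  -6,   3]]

First compute AB:
[[  0, -132,   0],
 [ 66,  78, -99],
 [ -2,  26,   3]]
Now row reduce the product.
Swap R1 ↔ R2
R3 ← R3 + (1/33)·R1: [0, 312/11, 0]
R3 ← R3 + (26/121)·R2: [0, 0, 0]
2 nonzero rows, so rank(AB) = 2.

2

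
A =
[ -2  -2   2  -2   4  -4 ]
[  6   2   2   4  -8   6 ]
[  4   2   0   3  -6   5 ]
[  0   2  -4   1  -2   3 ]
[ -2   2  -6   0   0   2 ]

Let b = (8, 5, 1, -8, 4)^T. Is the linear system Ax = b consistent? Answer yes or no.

no

Row reduce the augmented matrix [A | b].
R2 ← R2 + (3)·R1: [0, -4, 8, -2, 4, -6, 29]
R3 ← R3 + (2)·R1: [0, -2, 4, -1, 2, -3, 17]
R5 ← R5 − R1: [0, 4, -8, 2, -4, 6, -4]
R3 ← R3 − (1/2)·R2: [0, 0, 0, 0, 0, 0, 5/2]
R4 ← R4 + (1/2)·R2: [0, 0, 0, 0, 0, 0, 13/2]
R5 ← R5 + R2: [0, 0, 0, 0, 0, 0, 25]
R4 ← R4 − (13/5)·R3: [0, 0, 0, 0, 0, 0, 0]
R5 ← R5 − (10)·R3: [0, 0, 0, 0, 0, 0, 0]
The echelon form has 3 nonzero rows; the last pivot sits in the augmented column, so rank(A) = 2 but rank([A|b]) = 3.
Since the ranks differ, the system is inconsistent.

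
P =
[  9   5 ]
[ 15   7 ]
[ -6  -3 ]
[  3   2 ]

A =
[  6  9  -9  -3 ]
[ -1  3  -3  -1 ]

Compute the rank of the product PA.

First compute PA:
[[ 49,  96, -96, -32],
 [ 83, 156, -156, -52],
 [-33, -63,  63,  21],
 [ 16,  33, -33, -11]]
Now row reduce the product.
R2 ← R2 − (83/49)·R1: [0, -324/49, 324/49, 108/49]
R3 ← R3 + (33/49)·R1: [0, 81/49, -81/49, -27/49]
R4 ← R4 − (16/49)·R1: [0, 81/49, -81/49, -27/49]
R3 ← R3 + (1/4)·R2: [0, 0, 0, 0]
R4 ← R4 + (1/4)·R2: [0, 0, 0, 0]
2 nonzero rows, so rank(PA) = 2.

2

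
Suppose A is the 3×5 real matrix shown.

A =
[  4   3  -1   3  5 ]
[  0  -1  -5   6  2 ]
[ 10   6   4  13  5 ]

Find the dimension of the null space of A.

2

Row reduce to echelon form.
R3 ← R3 − (5/2)·R1: [0, -3/2, 13/2, 11/2, -15/2]
R3 ← R3 − (3/2)·R2: [0, 0, 14, -7/2, -21/2]
3 nonzero rows, so rank(A) = 3.
A has 5 columns; by rank–nullity, nullity = 5 − 3 = 2.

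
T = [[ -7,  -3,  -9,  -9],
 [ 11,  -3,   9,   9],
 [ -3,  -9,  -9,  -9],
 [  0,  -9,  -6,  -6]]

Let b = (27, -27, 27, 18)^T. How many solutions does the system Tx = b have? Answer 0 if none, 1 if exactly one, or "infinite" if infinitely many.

infinite

Row reduce the augmented matrix [T | b].
R2 ← R2 + (11/7)·R1: [0, -54/7, -36/7, -36/7, 108/7]
R3 ← R3 − (3/7)·R1: [0, -54/7, -36/7, -36/7, 108/7]
R3 ← R3 − R2: [0, 0, 0, 0, 0]
R4 ← R4 − (7/6)·R2: [0, 0, 0, 0, 0]
The echelon form has 2 nonzero rows, and every pivot lies in the first 4 columns, so rank(T) = rank([T|b]) = 2.
The system is consistent.
rank = 2 < 4 unknowns, so there are infinitely many solutions.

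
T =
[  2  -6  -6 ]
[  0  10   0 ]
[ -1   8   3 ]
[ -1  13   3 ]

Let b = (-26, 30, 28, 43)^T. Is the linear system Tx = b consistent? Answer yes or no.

Row reduce the augmented matrix [T | b].
R3 ← R3 + (1/2)·R1: [0, 5, 0, 15]
R4 ← R4 + (1/2)·R1: [0, 10, 0, 30]
R3 ← R3 − (1/2)·R2: [0, 0, 0, 0]
R4 ← R4 − R2: [0, 0, 0, 0]
The echelon form has 2 nonzero rows, and every pivot lies in the first 3 columns, so rank(T) = rank([T|b]) = 2.
The system is consistent.

yes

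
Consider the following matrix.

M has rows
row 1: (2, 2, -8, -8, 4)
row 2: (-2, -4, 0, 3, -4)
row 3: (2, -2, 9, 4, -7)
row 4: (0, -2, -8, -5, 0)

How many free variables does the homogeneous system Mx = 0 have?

Row reduce to echelon form.
R2 ← R2 + R1: [0, -2, -8, -5, 0]
R3 ← R3 − R1: [0, -4, 17, 12, -11]
R3 ← R3 − (2)·R2: [0, 0, 33, 22, -11]
R4 ← R4 − R2: [0, 0, 0, 0, 0]
3 nonzero rows, so rank(M) = 3.
M has 5 columns; by rank–nullity, nullity = 5 − 3 = 2.

2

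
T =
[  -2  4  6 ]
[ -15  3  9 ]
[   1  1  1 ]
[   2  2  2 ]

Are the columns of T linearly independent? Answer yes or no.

no

Row reduce T to echelon form.
R2 ← R2 − (15/2)·R1: [0, -27, -36]
R3 ← R3 + (1/2)·R1: [0, 3, 4]
R4 ← R4 + R1: [0, 6, 8]
R3 ← R3 + (1/9)·R2: [0, 0, 0]
R4 ← R4 + (2/9)·R2: [0, 0, 0]
2 pivots among 3 columns.
Only 2 < 3 pivot columns, so the columns are linearly dependent.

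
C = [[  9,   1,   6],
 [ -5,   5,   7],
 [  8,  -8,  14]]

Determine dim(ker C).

Row reduce to echelon form.
R2 ← R2 + (5/9)·R1: [0, 50/9, 31/3]
R3 ← R3 − (8/9)·R1: [0, -80/9, 26/3]
R3 ← R3 + (8/5)·R2: [0, 0, 126/5]
3 nonzero rows, so rank(C) = 3.
C has 3 columns; by rank–nullity, nullity = 3 − 3 = 0.

0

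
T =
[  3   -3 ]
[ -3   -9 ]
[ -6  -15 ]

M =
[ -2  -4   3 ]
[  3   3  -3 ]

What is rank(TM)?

First compute TM:
[[-15, -21,  18],
 [-21, -15,  18],
 [-33, -21,  27]]
Now row reduce the product.
R2 ← R2 − (7/5)·R1: [0, 72/5, -36/5]
R3 ← R3 − (11/5)·R1: [0, 126/5, -63/5]
R3 ← R3 − (7/4)·R2: [0, 0, 0]
2 nonzero rows, so rank(TM) = 2.

2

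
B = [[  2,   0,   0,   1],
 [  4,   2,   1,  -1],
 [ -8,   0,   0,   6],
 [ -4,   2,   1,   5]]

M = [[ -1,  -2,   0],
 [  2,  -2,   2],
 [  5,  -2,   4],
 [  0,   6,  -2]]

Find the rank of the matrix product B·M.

First compute BM:
[[ -2,   2,  -2],
 [  5, -20,  10],
 [  8,  52, -12],
 [ 13,  32,  -2]]
Now row reduce the product.
R2 ← R2 + (5/2)·R1: [0, -15, 5]
R3 ← R3 + (4)·R1: [0, 60, -20]
R4 ← R4 + (13/2)·R1: [0, 45, -15]
R3 ← R3 + (4)·R2: [0, 0, 0]
R4 ← R4 + (3)·R2: [0, 0, 0]
2 nonzero rows, so rank(BM) = 2.

2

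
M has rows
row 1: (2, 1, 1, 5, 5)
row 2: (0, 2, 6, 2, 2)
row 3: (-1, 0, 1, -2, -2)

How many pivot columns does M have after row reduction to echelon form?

Row reduce to echelon form.
R3 ← R3 + (1/2)·R1: [0, 1/2, 3/2, 1/2, 1/2]
R3 ← R3 − (1/4)·R2: [0, 0, 0, 0, 0]
Echelon form has 2 nonzero rows, so rank(M) = 2.
Each nonzero row contributes one pivot column: 2 pivot columns.

2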